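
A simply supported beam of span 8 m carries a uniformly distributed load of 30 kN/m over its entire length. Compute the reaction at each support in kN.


Total load = w * L = 30 * 8 = 240 kN
By symmetry, each reaction R = total / 2 = 240 / 2 = 120.0 kN

120.0 kN


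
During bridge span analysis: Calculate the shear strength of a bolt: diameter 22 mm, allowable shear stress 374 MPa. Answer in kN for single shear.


A = pi * d^2 / 4 = pi * 22^2 / 4 = 380.1327 mm^2
V = f_v * A / 1000 = 374 * 380.1327 / 1000
= 142.1696 kN

142.1696 kN


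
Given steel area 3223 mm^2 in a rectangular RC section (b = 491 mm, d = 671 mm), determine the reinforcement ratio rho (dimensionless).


rho = As / (b * d)
= 3223 / (491 * 671)
= 3223 / 329461
= 0.009783 (dimensionless)

0.009783 (dimensionless)


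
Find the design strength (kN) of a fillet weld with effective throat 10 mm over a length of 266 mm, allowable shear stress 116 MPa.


Strength = throat * length * allowable stress
= 10 * 266 * 116 N
= 308560 N
= 308.56 kN

308.56 kN


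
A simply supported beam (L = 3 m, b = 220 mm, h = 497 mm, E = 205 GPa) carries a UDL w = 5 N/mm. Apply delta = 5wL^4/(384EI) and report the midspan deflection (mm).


I = 220 * 497^3 / 12 = 2250663671.67 mm^4
L = 3000.0 mm, w = 5 N/mm, E = 205000.0 MPa
delta = 5 * w * L^4 / (384 * E * I)
= 5 * 5 * 3000.0^4 / (384 * 205000.0 * 2250663671.67)
= 0.0114 mm

0.0114 mm


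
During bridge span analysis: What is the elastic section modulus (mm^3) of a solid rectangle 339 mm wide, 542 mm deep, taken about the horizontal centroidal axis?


S = b * h^2 / 6
= 339 * 542^2 / 6
= 339 * 293764 / 6
= 16597666.0 mm^3

16597666.0 mm^3


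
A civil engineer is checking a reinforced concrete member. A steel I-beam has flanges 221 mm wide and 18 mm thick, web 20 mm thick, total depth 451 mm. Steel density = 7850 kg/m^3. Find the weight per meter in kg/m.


A_flanges = 2 * 221 * 18 = 7956 mm^2
A_web = (451 - 2 * 18) * 20 = 8300 mm^2
A_total = 7956 + 8300 = 16256 mm^2 = 0.016256 m^2
Weight = rho * A = 7850 * 0.016256 = 127.6096 kg/m

127.6096 kg/m


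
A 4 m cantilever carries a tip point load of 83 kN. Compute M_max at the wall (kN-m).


For a cantilever with a point load at the free end:
M_max = P * L = 83 * 4 = 332 kN-m

332 kN-m


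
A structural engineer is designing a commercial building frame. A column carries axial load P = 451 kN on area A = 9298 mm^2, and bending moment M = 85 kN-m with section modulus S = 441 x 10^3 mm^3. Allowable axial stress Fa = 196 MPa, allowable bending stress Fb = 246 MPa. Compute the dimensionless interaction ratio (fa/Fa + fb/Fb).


f_a = P / A = 451000.0 / 9298 = 48.5051 MPa
f_b = M / S = 85000000.0 / 441000.0 = 192.7438 MPa
Ratio = f_a / Fa + f_b / Fb
= 48.5051 / 196 + 192.7438 / 246
= 1.031 (dimensionless)

1.031 (dimensionless)


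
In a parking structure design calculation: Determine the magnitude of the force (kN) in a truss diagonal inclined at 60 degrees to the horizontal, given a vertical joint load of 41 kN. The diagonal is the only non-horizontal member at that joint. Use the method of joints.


At the joint, only the diagonal has a vertical component, so vertical equilibrium gives:
F * sin(60) = 41
F = 41 / sin(60)
= 41 / 0.866025
= 47.34 kN

47.34 kN


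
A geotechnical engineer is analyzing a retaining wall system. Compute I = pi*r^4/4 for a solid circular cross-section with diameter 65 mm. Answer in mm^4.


r = d / 2 = 65 / 2 = 32.5 mm
I = pi * r^4 / 4 = pi * 32.5^4 / 4
= 876240.51 mm^4

876240.51 mm^4


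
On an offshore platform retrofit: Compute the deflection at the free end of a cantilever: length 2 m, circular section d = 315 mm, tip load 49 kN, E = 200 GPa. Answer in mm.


I = pi * d^4 / 64 = pi * 315^4 / 64 = 483294790.53 mm^4
L = 2000.0 mm, P = 49000.0 N, E = 200000.0 MPa
delta = P * L^3 / (3 * E * I)
= 49000.0 * 2000.0^3 / (3 * 200000.0 * 483294790.53)
= 1.3518 mm

1.3518 mm


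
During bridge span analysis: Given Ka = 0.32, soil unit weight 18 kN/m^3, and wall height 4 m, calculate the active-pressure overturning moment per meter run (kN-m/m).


Pa = 0.5 * Ka * gamma * H^2
= 0.5 * 0.32 * 18 * 4^2
= 46.08 kN/m
Arm = H / 3 = 4 / 3 = 1.3333 m
Mo = Pa * arm = Pa * H / 3 = 46.08 * 4 / 3 = 61.44 kN-m/m

61.44 kN-m/m


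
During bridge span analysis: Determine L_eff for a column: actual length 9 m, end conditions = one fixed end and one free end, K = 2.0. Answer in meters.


L_eff = K * L
= 2.0 * 9
= 18.0 m

18.0 m


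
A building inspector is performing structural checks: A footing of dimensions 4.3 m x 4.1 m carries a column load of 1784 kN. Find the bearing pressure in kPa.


A = 4.3 * 4.1 = 17.63 m^2
q = P / A = 1784 / 17.63
= 101.1912 kPa

101.1912 kPa


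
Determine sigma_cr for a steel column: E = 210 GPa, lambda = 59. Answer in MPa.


sigma_cr = pi^2 * E / lambda^2
= 9.8696 * 210000.0 / 59^2
= 9.8696 * 210000.0 / 3481
= 595.4085 MPa

595.4085 MPa


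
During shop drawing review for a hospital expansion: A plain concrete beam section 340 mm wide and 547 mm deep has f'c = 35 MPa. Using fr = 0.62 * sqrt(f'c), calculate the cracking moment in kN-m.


fr = 0.62 * sqrt(35) = 0.62 * 5.9161 = 3.668 MPa
I = 340 * 547^3 / 12 = 4637240818.33 mm^4
y_t = 273.5 mm
M_cr = fr * I / y_t = 3.668 * 4637240818.33 / 273.5 N-mm
= 62.1911 kN-m

62.1911 kN-m


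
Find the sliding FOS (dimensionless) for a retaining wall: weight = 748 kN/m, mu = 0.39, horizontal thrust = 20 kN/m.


Resisting force = mu * W = 0.39 * 748 = 291.72 kN/m
FOS = Resisting / Driving = 291.72 / 20
= 14.586 (dimensionless)

14.586 (dimensionless)


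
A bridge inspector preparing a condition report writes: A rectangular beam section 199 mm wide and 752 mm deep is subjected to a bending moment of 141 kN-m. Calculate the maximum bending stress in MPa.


I = b * h^3 / 12 = 199 * 752^3 / 12 = 7052211882.67 mm^4
y = h / 2 = 752 / 2 = 376.0 mm
M = 141 kN-m = 141000000.0 N-mm
sigma = M * y / I = 141000000.0 * 376.0 / 7052211882.67
= 7.52 MPa

7.52 MPa


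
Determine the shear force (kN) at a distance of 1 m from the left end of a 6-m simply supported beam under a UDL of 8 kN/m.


R_A = w * L / 2 = 8 * 6 / 2 = 24.0 kN
V(x) = R_A - w * x = 24.0 - 8 * 1
= 16.0 kN

16.0 kN


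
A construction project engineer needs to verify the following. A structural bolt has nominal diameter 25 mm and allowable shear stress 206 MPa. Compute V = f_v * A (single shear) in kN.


A = pi * d^2 / 4 = pi * 25^2 / 4 = 490.8739 mm^2
V = f_v * A / 1000 = 206 * 490.8739 / 1000
= 101.12 kN

101.12 kN


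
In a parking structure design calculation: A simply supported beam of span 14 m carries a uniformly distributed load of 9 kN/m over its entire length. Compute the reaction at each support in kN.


Total load = w * L = 9 * 14 = 126 kN
By symmetry, each reaction R = total / 2 = 126 / 2 = 63.0 kN

63.0 kN


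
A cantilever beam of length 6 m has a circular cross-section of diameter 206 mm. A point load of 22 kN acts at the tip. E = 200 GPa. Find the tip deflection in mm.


I = pi * d^4 / 64 = pi * 206^4 / 64 = 88397255.23 mm^4
L = 6000.0 mm, P = 22000.0 N, E = 200000.0 MPa
delta = P * L^3 / (3 * E * I)
= 22000.0 * 6000.0^3 / (3 * 200000.0 * 88397255.23)
= 89.5955 mm

89.5955 mm


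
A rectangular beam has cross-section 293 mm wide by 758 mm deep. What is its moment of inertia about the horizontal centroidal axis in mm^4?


I = b * h^3 / 12
= 293 * 758^3 / 12
= 293 * 435519512 / 12
= 10633934751.33 mm^4

10633934751.33 mm^4


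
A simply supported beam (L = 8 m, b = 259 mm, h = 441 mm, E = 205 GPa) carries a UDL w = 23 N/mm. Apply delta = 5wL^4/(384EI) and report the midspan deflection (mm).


I = 259 * 441^3 / 12 = 1851118778.25 mm^4
L = 8000.0 mm, w = 23 N/mm, E = 205000.0 MPa
delta = 5 * w * L^4 / (384 * E * I)
= 5 * 23 * 8000.0^4 / (384 * 205000.0 * 1851118778.25)
= 3.2325 mm

3.2325 mm


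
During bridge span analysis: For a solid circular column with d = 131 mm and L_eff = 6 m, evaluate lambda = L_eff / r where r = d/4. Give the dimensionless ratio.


Radius of gyration r = d / 4 = 131 / 4 = 32.75 mm
L_eff = 6000.0 mm
Slenderness ratio = L / r = 6000.0 / 32.75 = 183.21 (dimensionless)

183.21 (dimensionless)


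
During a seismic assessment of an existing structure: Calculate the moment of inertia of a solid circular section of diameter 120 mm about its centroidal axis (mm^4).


r = d / 2 = 120 / 2 = 60.0 mm
I = pi * r^4 / 4 = pi * 60.0^4 / 4
= 10178760.2 mm^4

10178760.2 mm^4


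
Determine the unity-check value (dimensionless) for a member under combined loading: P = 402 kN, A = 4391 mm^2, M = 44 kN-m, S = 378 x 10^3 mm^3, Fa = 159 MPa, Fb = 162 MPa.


f_a = P / A = 402000.0 / 4391 = 91.5509 MPa
f_b = M / S = 44000000.0 / 378000.0 = 116.4021 MPa
Ratio = f_a / Fa + f_b / Fb
= 91.5509 / 159 + 116.4021 / 162
= 1.2943 (dimensionless)

1.2943 (dimensionless)


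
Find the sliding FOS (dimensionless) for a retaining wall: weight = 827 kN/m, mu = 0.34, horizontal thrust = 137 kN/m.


Resisting force = mu * W = 0.34 * 827 = 281.18 kN/m
FOS = Resisting / Driving = 281.18 / 137
= 2.0524 (dimensionless)

2.0524 (dimensionless)


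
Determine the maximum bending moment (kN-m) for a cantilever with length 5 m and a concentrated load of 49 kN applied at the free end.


For a cantilever with a point load at the free end:
M_max = P * L = 49 * 5 = 245 kN-m

245 kN-m


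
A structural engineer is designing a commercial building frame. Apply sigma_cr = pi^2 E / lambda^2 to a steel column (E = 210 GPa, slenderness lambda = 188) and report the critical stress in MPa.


sigma_cr = pi^2 * E / lambda^2
= 9.8696 * 210000.0 / 188^2
= 9.8696 * 210000.0 / 35344
= 58.6413 MPa

58.6413 MPa


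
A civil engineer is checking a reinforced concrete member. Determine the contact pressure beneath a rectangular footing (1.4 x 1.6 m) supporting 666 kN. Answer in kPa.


A = 1.4 * 1.6 = 2.24 m^2
q = P / A = 666 / 2.24
= 297.3214 kPa

297.3214 kPa


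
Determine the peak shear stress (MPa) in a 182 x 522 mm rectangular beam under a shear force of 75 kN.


A = b * h = 182 * 522 = 95004 mm^2
V = 75 kN = 75000.0 N
tau_max = 1.5 * V / A = 1.5 * 75000.0 / 95004
= 1.1842 MPa

1.1842 MPa


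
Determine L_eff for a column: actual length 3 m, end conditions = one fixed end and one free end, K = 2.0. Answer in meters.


L_eff = K * L
= 2.0 * 3
= 6.0 m

6.0 m


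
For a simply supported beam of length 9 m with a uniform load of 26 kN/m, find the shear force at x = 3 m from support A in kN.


R_A = w * L / 2 = 26 * 9 / 2 = 117.0 kN
V(x) = R_A - w * x = 117.0 - 26 * 3
= 39.0 kN

39.0 kN


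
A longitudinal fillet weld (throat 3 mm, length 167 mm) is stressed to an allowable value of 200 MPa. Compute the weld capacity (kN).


Strength = throat * length * allowable stress
= 3 * 167 * 200 N
= 100200 N
= 100.2 kN

100.2 kN


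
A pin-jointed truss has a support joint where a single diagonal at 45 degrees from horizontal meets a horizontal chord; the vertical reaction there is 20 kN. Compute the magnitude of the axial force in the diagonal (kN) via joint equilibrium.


At the joint, only the diagonal has a vertical component, so vertical equilibrium gives:
F * sin(45) = 20
F = 20 / sin(45)
= 20 / 0.707107
= 28.28 kN

28.28 kN


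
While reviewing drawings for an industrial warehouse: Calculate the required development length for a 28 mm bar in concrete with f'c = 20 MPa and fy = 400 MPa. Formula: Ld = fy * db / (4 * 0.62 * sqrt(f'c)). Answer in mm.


Ld = (fy * db) / (4 * 0.62 * sqrt(f'c))
= (400 * 28) / (4 * 0.62 * sqrt(20))
= 11200 / 11.0909
= 1009.84 mm

1009.84 mm


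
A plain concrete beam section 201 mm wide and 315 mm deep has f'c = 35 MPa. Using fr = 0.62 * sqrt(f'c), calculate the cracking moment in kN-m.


fr = 0.62 * sqrt(35) = 0.62 * 5.9161 = 3.668 MPa
I = 201 * 315^3 / 12 = 523535906.25 mm^4
y_t = 157.5 mm
M_cr = fr * I / y_t = 3.668 * 523535906.25 / 157.5 N-mm
= 12.1925 kN-m

12.1925 kN-m


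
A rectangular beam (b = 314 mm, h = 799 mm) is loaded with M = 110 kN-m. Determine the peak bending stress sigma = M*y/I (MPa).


I = b * h^3 / 12 = 314 * 799^3 / 12 = 13347156107.17 mm^4
y = h / 2 = 799 / 2 = 399.5 mm
M = 110 kN-m = 110000000.0 N-mm
sigma = M * y / I = 110000000.0 * 399.5 / 13347156107.17
= 3.29 MPa

3.29 MPa


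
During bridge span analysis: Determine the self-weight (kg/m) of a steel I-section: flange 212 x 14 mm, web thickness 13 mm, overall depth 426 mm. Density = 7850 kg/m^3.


A_flanges = 2 * 212 * 14 = 5936 mm^2
A_web = (426 - 2 * 14) * 13 = 5174 mm^2
A_total = 5936 + 5174 = 11110 mm^2 = 0.011110 m^2
Weight = rho * A = 7850 * 0.011110 = 87.2135 kg/m

87.2135 kg/m


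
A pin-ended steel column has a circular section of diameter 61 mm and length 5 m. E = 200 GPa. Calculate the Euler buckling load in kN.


I = pi * d^4 / 64 = 679656.13 mm^4
L = 5000.0 mm
P_cr = pi^2 * E * I / L^2
= 9.8696 * 200000.0 * 679656.13 / 5000.0^2
= 53663.5 N = 53.6635 kN

53.6635 kN


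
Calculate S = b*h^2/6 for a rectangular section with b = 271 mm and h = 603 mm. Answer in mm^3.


S = b * h^2 / 6
= 271 * 603^2 / 6
= 271 * 363609 / 6
= 16423006.5 mm^3

16423006.5 mm^3


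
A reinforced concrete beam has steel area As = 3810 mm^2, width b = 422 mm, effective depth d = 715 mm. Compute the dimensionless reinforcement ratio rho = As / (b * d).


rho = As / (b * d)
= 3810 / (422 * 715)
= 3810 / 301730
= 0.012627 (dimensionless)

0.012627 (dimensionless)


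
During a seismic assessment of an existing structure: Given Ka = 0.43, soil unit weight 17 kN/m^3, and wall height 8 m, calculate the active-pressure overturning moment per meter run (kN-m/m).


Pa = 0.5 * Ka * gamma * H^2
= 0.5 * 0.43 * 17 * 8^2
= 233.92 kN/m
Arm = H / 3 = 8 / 3 = 2.6667 m
Mo = Pa * arm = Pa * H / 3 = 233.92 * 8 / 3 = 623.7867 kN-m/m

623.7867 kN-m/m


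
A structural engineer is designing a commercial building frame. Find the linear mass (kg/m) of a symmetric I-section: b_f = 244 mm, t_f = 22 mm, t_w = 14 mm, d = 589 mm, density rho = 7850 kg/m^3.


A_flanges = 2 * 244 * 22 = 10736 mm^2
A_web = (589 - 2 * 22) * 14 = 7630 mm^2
A_total = 10736 + 7630 = 18366 mm^2 = 0.018366 m^2
Weight = rho * A = 7850 * 0.018366 = 144.1731 kg/m

144.1731 kg/m


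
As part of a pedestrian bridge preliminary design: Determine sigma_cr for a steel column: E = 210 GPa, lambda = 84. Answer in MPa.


sigma_cr = pi^2 * E / lambda^2
= 9.8696 * 210000.0 / 84^2
= 9.8696 * 210000.0 / 7056
= 293.7382 MPa

293.7382 MPa


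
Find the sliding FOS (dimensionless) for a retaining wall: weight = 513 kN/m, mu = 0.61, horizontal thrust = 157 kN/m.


Resisting force = mu * W = 0.61 * 513 = 312.93 kN/m
FOS = Resisting / Driving = 312.93 / 157
= 1.9932 (dimensionless)

1.9932 (dimensionless)


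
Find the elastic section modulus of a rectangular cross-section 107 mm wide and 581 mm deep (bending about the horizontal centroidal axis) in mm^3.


S = b * h^2 / 6
= 107 * 581^2 / 6
= 107 * 337561 / 6
= 6019837.83 mm^3

6019837.83 mm^3


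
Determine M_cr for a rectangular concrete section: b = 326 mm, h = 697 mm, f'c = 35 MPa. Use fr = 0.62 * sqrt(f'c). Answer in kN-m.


fr = 0.62 * sqrt(35) = 0.62 * 5.9161 = 3.668 MPa
I = 326 * 697^3 / 12 = 9198874383.17 mm^4
y_t = 348.5 mm
M_cr = fr * I / y_t = 3.668 * 9198874383.17 / 348.5 N-mm
= 96.8183 kN-m

96.8183 kN-m


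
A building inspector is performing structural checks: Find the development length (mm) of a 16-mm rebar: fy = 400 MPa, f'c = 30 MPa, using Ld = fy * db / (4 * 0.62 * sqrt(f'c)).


Ld = (fy * db) / (4 * 0.62 * sqrt(f'c))
= (400 * 16) / (4 * 0.62 * sqrt(30))
= 6400 / 13.5835
= 471.16 mm

471.16 mm


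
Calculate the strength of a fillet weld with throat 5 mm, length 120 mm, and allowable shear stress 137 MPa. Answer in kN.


Strength = throat * length * allowable stress
= 5 * 120 * 137 N
= 82200 N
= 82.2 kN

82.2 kN


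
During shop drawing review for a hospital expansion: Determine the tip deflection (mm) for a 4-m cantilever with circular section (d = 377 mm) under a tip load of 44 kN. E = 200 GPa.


I = pi * d^4 / 64 = pi * 377^4 / 64 = 991597217.73 mm^4
L = 4000.0 mm, P = 44000.0 N, E = 200000.0 MPa
delta = P * L^3 / (3 * E * I)
= 44000.0 * 4000.0^3 / (3 * 200000.0 * 991597217.73)
= 4.7331 mm

4.7331 mm


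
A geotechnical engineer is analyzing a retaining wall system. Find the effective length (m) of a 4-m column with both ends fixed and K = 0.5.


L_eff = K * L
= 0.5 * 4
= 2.0 m

2.0 m


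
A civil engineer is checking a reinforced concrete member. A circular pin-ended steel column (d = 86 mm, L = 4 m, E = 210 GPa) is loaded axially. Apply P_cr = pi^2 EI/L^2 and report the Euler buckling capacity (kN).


I = pi * d^4 / 64 = 2685120.03 mm^4
L = 4000.0 mm
P_cr = pi^2 * E * I / L^2
= 9.8696 * 210000.0 * 2685120.03 / 4000.0^2
= 347826.58 N = 347.8266 kN

347.8266 kN


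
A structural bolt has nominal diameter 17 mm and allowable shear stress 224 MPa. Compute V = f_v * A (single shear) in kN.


A = pi * d^2 / 4 = pi * 17^2 / 4 = 226.9801 mm^2
V = f_v * A / 1000 = 224 * 226.9801 / 1000
= 50.8435 kN

50.8435 kN


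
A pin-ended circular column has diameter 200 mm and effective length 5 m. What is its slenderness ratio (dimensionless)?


Radius of gyration r = d / 4 = 200 / 4 = 50.0 mm
L_eff = 5000.0 mm
Slenderness ratio = L / r = 5000.0 / 50.0 = 100.0 (dimensionless)

100.0 (dimensionless)


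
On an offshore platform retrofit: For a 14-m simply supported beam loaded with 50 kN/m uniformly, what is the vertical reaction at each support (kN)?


Total load = w * L = 50 * 14 = 700 kN
By symmetry, each reaction R = total / 2 = 700 / 2 = 350.0 kN

350.0 kN


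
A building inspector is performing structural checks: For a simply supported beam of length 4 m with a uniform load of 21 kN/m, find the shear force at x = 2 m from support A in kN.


R_A = w * L / 2 = 21 * 4 / 2 = 42.0 kN
V(x) = R_A - w * x = 42.0 - 21 * 2
= 0.0 kN

0.0 kN


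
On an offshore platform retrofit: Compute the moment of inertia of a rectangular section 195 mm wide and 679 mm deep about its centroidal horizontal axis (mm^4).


I = b * h^3 / 12
= 195 * 679^3 / 12
= 195 * 313046839 / 12
= 5087011133.75 mm^4

5087011133.75 mm^4


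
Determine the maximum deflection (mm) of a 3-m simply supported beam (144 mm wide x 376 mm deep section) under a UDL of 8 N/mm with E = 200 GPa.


I = 144 * 376^3 / 12 = 637888512.0 mm^4
L = 3000.0 mm, w = 8 N/mm, E = 200000.0 MPa
delta = 5 * w * L^4 / (384 * E * I)
= 5 * 8 * 3000.0^4 / (384 * 200000.0 * 637888512.0)
= 0.0661 mm

0.0661 mm


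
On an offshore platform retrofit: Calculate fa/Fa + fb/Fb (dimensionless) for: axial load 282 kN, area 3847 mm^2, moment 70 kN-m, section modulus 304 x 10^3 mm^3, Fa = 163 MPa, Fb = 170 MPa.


f_a = P / A = 282000.0 / 3847 = 73.3039 MPa
f_b = M / S = 70000000.0 / 304000.0 = 230.2632 MPa
Ratio = f_a / Fa + f_b / Fb
= 73.3039 / 163 + 230.2632 / 170
= 1.8042 (dimensionless)

1.8042 (dimensionless)


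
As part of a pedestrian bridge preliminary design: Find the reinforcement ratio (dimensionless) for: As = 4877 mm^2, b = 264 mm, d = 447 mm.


rho = As / (b * d)
= 4877 / (264 * 447)
= 4877 / 118008
= 0.041328 (dimensionless)

0.041328 (dimensionless)


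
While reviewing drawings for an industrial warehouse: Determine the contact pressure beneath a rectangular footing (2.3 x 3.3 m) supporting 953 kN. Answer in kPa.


A = 2.3 * 3.3 = 7.59 m^2
q = P / A = 953 / 7.59
= 125.5599 kPa

125.5599 kPa


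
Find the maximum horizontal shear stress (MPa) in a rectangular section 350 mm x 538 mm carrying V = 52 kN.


A = b * h = 350 * 538 = 188300 mm^2
V = 52 kN = 52000.0 N
tau_max = 1.5 * V / A = 1.5 * 52000.0 / 188300
= 0.4142 MPa

0.4142 MPa


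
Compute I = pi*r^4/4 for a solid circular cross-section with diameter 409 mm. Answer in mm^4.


r = d / 2 = 409 / 2 = 204.5 mm
I = pi * r^4 / 4 = pi * 204.5^4 / 4
= 1373609009.63 mm^4

1373609009.63 mm^4


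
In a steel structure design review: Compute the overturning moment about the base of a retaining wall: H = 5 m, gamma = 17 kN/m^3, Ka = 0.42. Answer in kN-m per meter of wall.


Pa = 0.5 * Ka * gamma * H^2
= 0.5 * 0.42 * 17 * 5^2
= 89.25 kN/m
Arm = H / 3 = 5 / 3 = 1.6667 m
Mo = Pa * arm = Pa * H / 3 = 89.25 * 5 / 3 = 148.75 kN-m/m

148.75 kN-m/m


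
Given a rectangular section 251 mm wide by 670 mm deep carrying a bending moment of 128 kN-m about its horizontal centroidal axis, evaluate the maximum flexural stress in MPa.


I = b * h^3 / 12 = 251 * 670^3 / 12 = 6290959416.67 mm^4
y = h / 2 = 670 / 2 = 335.0 mm
M = 128 kN-m = 128000000.0 N-mm
sigma = M * y / I = 128000000.0 * 335.0 / 6290959416.67
= 6.82 MPa

6.82 MPa


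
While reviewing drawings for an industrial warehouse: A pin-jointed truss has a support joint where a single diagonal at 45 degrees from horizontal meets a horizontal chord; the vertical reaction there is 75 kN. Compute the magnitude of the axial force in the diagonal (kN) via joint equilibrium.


At the joint, only the diagonal has a vertical component, so vertical equilibrium gives:
F * sin(45) = 75
F = 75 / sin(45)
= 75 / 0.707107
= 106.07 kN

106.07 kN


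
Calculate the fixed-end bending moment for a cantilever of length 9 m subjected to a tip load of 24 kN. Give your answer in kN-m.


For a cantilever with a point load at the free end:
M_max = P * L = 24 * 9 = 216 kN-m

216 kN-m


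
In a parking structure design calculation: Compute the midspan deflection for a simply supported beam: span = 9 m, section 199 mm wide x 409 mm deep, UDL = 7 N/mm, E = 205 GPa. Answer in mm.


I = 199 * 409^3 / 12 = 1134597322.58 mm^4
L = 9000.0 mm, w = 7 N/mm, E = 205000.0 MPa
delta = 5 * w * L^4 / (384 * E * I)
= 5 * 7 * 9000.0^4 / (384 * 205000.0 * 1134597322.58)
= 2.5711 mm

2.5711 mm


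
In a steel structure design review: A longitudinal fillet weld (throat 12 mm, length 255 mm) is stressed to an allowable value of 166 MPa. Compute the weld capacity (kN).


Strength = throat * length * allowable stress
= 12 * 255 * 166 N
= 507960 N
= 507.96 kN

507.96 kN


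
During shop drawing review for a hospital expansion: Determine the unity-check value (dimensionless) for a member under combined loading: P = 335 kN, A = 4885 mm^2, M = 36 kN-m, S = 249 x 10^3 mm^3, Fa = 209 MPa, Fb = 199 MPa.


f_a = P / A = 335000.0 / 4885 = 68.5773 MPa
f_b = M / S = 36000000.0 / 249000.0 = 144.5783 MPa
Ratio = f_a / Fa + f_b / Fb
= 68.5773 / 209 + 144.5783 / 199
= 1.0546 (dimensionless)

1.0546 (dimensionless)


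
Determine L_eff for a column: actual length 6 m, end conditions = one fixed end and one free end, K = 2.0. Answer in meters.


L_eff = K * L
= 2.0 * 6
= 12.0 m

12.0 m


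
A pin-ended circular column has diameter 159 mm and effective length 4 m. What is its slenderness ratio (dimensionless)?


Radius of gyration r = d / 4 = 159 / 4 = 39.75 mm
L_eff = 4000.0 mm
Slenderness ratio = L / r = 4000.0 / 39.75 = 100.63 (dimensionless)

100.63 (dimensionless)


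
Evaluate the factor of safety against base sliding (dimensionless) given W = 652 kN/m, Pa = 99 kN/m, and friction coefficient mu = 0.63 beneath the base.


Resisting force = mu * W = 0.63 * 652 = 410.76 kN/m
FOS = Resisting / Driving = 410.76 / 99
= 4.1491 (dimensionless)

4.1491 (dimensionless)


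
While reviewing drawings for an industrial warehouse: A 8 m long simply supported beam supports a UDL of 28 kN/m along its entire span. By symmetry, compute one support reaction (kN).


Total load = w * L = 28 * 8 = 224 kN
By symmetry, each reaction R = total / 2 = 224 / 2 = 112.0 kN

112.0 kN


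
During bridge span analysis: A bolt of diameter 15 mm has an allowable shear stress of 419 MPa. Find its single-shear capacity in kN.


A = pi * d^2 / 4 = pi * 15^2 / 4 = 176.7146 mm^2
V = f_v * A / 1000 = 419 * 176.7146 / 1000
= 74.0434 kN

74.0434 kN


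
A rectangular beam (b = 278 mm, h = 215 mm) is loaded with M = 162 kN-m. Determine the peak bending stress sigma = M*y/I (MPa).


I = b * h^3 / 12 = 278 * 215^3 / 12 = 230239020.83 mm^4
y = h / 2 = 215 / 2 = 107.5 mm
M = 162 kN-m = 162000000.0 N-mm
sigma = M * y / I = 162000000.0 * 107.5 / 230239020.83
= 75.64 MPa

75.64 MPa


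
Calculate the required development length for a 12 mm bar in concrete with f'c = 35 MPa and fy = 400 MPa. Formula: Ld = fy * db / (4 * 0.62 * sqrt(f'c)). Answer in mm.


Ld = (fy * db) / (4 * 0.62 * sqrt(f'c))
= (400 * 12) / (4 * 0.62 * sqrt(35))
= 4800 / 14.6719
= 327.16 mm

327.16 mm


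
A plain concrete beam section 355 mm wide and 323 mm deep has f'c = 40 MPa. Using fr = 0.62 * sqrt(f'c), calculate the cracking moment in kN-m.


fr = 0.62 * sqrt(40) = 0.62 * 6.3246 = 3.9212 MPa
I = 355 * 323^3 / 12 = 996907065.42 mm^4
y_t = 161.5 mm
M_cr = fr * I / y_t = 3.9212 * 996907065.42 / 161.5 N-mm
= 24.2049 kN-m

24.2049 kN-m


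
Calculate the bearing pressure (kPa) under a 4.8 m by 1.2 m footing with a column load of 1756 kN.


A = 4.8 * 1.2 = 5.76 m^2
q = P / A = 1756 / 5.76
= 304.8611 kPa

304.8611 kPa


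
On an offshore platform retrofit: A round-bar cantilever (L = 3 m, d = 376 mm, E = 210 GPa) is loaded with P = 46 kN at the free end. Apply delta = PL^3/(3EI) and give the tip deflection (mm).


I = pi * d^4 / 64 = pi * 376^4 / 64 = 981118078.81 mm^4
L = 3000.0 mm, P = 46000.0 N, E = 210000.0 MPa
delta = P * L^3 / (3 * E * I)
= 46000.0 * 3000.0^3 / (3 * 210000.0 * 981118078.81)
= 2.0094 mm

2.0094 mm


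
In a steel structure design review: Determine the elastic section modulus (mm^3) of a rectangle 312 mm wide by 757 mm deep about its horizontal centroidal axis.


S = b * h^2 / 6
= 312 * 757^2 / 6
= 312 * 573049 / 6
= 29798548.0 mm^3

29798548.0 mm^3


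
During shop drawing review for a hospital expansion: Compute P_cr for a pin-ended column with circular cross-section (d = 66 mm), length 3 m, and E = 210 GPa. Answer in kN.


I = pi * d^4 / 64 = 931420.18 mm^4
L = 3000.0 mm
P_cr = pi^2 * E * I / L^2
= 9.8696 * 210000.0 * 931420.18 / 3000.0^2
= 214497.47 N = 214.4975 kN

214.4975 kN


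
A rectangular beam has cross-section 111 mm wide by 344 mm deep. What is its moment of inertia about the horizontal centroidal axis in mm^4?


I = b * h^3 / 12
= 111 * 344^3 / 12
= 111 * 40707584 / 12
= 376545152.0 mm^4

376545152.0 mm^4


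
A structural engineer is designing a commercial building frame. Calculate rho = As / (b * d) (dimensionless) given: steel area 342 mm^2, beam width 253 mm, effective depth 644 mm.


rho = As / (b * d)
= 342 / (253 * 644)
= 342 / 162932
= 0.002099 (dimensionless)

0.002099 (dimensionless)


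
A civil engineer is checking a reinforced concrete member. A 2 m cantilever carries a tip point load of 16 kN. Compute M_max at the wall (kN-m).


For a cantilever with a point load at the free end:
M_max = P * L = 16 * 2 = 32 kN-m

32 kN-m


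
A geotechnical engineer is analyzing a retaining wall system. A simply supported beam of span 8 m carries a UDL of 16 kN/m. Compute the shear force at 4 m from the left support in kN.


R_A = w * L / 2 = 16 * 8 / 2 = 64.0 kN
V(x) = R_A - w * x = 64.0 - 16 * 4
= 0.0 kN

0.0 kN


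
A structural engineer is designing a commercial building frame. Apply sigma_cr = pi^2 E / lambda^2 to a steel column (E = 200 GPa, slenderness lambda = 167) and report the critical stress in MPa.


sigma_cr = pi^2 * E / lambda^2
= 9.8696 * 200000.0 / 167^2
= 9.8696 * 200000.0 / 27889
= 70.7778 MPa

70.7778 MPa


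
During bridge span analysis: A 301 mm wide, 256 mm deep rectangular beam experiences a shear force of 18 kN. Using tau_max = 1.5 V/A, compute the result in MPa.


A = b * h = 301 * 256 = 77056 mm^2
V = 18 kN = 18000.0 N
tau_max = 1.5 * V / A = 1.5 * 18000.0 / 77056
= 0.3504 MPa

0.3504 MPa


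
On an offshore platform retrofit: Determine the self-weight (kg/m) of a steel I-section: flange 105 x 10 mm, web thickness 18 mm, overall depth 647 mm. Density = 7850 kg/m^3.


A_flanges = 2 * 105 * 10 = 2100 mm^2
A_web = (647 - 2 * 10) * 18 = 11286 mm^2
A_total = 2100 + 11286 = 13386 mm^2 = 0.013386 m^2
Weight = rho * A = 7850 * 0.013386 = 105.0801 kg/m

105.0801 kg/m


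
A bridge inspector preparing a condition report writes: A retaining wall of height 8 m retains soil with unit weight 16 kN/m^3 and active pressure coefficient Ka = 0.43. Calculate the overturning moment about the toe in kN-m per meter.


Pa = 0.5 * Ka * gamma * H^2
= 0.5 * 0.43 * 16 * 8^2
= 220.16 kN/m
Arm = H / 3 = 8 / 3 = 2.6667 m
Mo = Pa * arm = Pa * H / 3 = 220.16 * 8 / 3 = 587.0933 kN-m/m

587.0933 kN-m/m


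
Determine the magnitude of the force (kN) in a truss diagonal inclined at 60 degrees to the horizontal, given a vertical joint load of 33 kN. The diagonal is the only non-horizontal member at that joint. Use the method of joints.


At the joint, only the diagonal has a vertical component, so vertical equilibrium gives:
F * sin(60) = 33
F = 33 / sin(60)
= 33 / 0.866025
= 38.11 kN

38.11 kN


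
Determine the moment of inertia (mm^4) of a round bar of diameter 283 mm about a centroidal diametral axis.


r = d / 2 = 283 / 2 = 141.5 mm
I = pi * r^4 / 4 = pi * 141.5^4 / 4
= 314858658.55 mm^4

314858658.55 mm^4


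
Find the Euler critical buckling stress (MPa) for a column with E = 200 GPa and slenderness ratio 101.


sigma_cr = pi^2 * E / lambda^2
= 9.8696 * 200000.0 / 101^2
= 9.8696 * 200000.0 / 10201
= 193.5027 MPa

193.5027 MPa


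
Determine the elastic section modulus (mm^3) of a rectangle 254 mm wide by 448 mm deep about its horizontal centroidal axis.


S = b * h^2 / 6
= 254 * 448^2 / 6
= 254 * 200704 / 6
= 8496469.33 mm^3

8496469.33 mm^3


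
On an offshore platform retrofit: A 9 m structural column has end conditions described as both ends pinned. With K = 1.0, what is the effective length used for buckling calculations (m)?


L_eff = K * L
= 1.0 * 9
= 9.0 m

9.0 m


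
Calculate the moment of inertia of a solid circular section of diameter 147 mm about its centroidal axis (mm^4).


r = d / 2 = 147 / 2 = 73.5 mm
I = pi * r^4 / 4 = pi * 73.5^4 / 4
= 22921299.6 mm^4

22921299.6 mm^4


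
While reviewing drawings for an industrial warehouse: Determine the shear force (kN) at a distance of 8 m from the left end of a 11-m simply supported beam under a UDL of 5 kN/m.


R_A = w * L / 2 = 5 * 11 / 2 = 27.5 kN
V(x) = R_A - w * x = 27.5 - 5 * 8
= -12.5 kN

-12.5 kN


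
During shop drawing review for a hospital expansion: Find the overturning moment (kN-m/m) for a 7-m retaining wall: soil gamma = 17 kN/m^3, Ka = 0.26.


Pa = 0.5 * Ka * gamma * H^2
= 0.5 * 0.26 * 17 * 7^2
= 108.29 kN/m
Arm = H / 3 = 7 / 3 = 2.3333 m
Mo = Pa * arm = Pa * H / 3 = 108.29 * 7 / 3 = 252.6767 kN-m/m

252.6767 kN-m/m


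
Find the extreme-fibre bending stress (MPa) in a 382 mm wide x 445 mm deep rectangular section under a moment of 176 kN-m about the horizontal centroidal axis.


I = b * h^3 / 12 = 382 * 445^3 / 12 = 2805189145.83 mm^4
y = h / 2 = 445 / 2 = 222.5 mm
M = 176 kN-m = 176000000.0 N-mm
sigma = M * y / I = 176000000.0 * 222.5 / 2805189145.83
= 13.96 MPa

13.96 MPa


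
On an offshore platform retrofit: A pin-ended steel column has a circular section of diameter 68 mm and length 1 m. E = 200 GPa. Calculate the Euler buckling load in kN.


I = pi * d^4 / 64 = 1049555.84 mm^4
L = 1000.0 mm
P_cr = pi^2 * E * I / L^2
= 9.8696 * 200000.0 * 1049555.84 / 1000.0^2
= 2071740.19 N = 2071.7402 kN

2071.7402 kN


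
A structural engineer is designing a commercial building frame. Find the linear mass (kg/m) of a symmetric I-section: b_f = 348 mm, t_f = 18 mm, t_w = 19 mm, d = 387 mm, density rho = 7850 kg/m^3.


A_flanges = 2 * 348 * 18 = 12528 mm^2
A_web = (387 - 2 * 18) * 19 = 6669 mm^2
A_total = 12528 + 6669 = 19197 mm^2 = 0.019197 m^2
Weight = rho * A = 7850 * 0.019197 = 150.6964 kg/m

150.6964 kg/m


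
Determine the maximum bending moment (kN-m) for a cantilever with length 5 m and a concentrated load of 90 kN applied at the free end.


For a cantilever with a point load at the free end:
M_max = P * L = 90 * 5 = 450 kN-m

450 kN-m


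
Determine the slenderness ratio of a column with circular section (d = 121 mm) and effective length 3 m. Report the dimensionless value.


Radius of gyration r = d / 4 = 121 / 4 = 30.25 mm
L_eff = 3000.0 mm
Slenderness ratio = L / r = 3000.0 / 30.25 = 99.17 (dimensionless)

99.17 (dimensionless)


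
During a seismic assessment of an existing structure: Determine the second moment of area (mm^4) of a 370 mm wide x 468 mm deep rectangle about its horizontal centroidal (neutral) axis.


I = b * h^3 / 12
= 370 * 468^3 / 12
= 370 * 102503232 / 12
= 3160516320.0 mm^4

3160516320.0 mm^4


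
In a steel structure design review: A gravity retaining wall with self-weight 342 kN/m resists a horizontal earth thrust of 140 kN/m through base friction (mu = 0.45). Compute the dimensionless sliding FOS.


Resisting force = mu * W = 0.45 * 342 = 153.9 kN/m
FOS = Resisting / Driving = 153.9 / 140
= 1.0993 (dimensionless)

1.0993 (dimensionless)


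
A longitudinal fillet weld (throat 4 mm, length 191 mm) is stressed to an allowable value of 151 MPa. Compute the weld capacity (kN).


Strength = throat * length * allowable stress
= 4 * 191 * 151 N
= 115364 N
= 115.36 kN

115.36 kN


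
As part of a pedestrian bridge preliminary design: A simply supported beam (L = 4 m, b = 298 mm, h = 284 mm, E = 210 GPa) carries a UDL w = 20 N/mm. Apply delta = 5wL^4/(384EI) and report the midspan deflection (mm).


I = 298 * 284^3 / 12 = 568839882.67 mm^4
L = 4000.0 mm, w = 20 N/mm, E = 210000.0 MPa
delta = 5 * w * L^4 / (384 * E * I)
= 5 * 20 * 4000.0^4 / (384 * 210000.0 * 568839882.67)
= 0.5581 mm

0.5581 mm


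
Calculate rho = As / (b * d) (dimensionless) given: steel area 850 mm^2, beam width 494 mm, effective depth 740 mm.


rho = As / (b * d)
= 850 / (494 * 740)
= 850 / 365560
= 0.002325 (dimensionless)

0.002325 (dimensionless)


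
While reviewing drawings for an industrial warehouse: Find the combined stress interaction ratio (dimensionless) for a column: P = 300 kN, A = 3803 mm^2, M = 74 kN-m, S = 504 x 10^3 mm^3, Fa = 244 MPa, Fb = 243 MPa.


f_a = P / A = 300000.0 / 3803 = 78.8851 MPa
f_b = M / S = 74000000.0 / 504000.0 = 146.8254 MPa
Ratio = f_a / Fa + f_b / Fb
= 78.8851 / 244 + 146.8254 / 243
= 0.9275 (dimensionless)

0.9275 (dimensionless)


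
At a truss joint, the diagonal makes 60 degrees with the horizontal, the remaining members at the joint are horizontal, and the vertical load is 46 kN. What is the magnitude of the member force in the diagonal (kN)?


At the joint, only the diagonal has a vertical component, so vertical equilibrium gives:
F * sin(60) = 46
F = 46 / sin(60)
= 46 / 0.866025
= 53.12 kN

53.12 kN


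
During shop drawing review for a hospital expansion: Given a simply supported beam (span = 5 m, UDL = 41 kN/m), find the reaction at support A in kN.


Total load = w * L = 41 * 5 = 205 kN
By symmetry, each reaction R = total / 2 = 205 / 2 = 102.5 kN

102.5 kN


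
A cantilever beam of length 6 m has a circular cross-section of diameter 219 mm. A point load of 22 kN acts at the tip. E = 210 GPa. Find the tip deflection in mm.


I = pi * d^4 / 64 = pi * 219^4 / 64 = 112913627.02 mm^4
L = 6000.0 mm, P = 22000.0 N, E = 210000.0 MPa
delta = P * L^3 / (3 * E * I)
= 22000.0 * 6000.0^3 / (3 * 210000.0 * 112913627.02)
= 66.802 mm

66.802 mm


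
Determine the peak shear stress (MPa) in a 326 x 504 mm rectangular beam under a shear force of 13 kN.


A = b * h = 326 * 504 = 164304 mm^2
V = 13 kN = 13000.0 N
tau_max = 1.5 * V / A = 1.5 * 13000.0 / 164304
= 0.1187 MPa

0.1187 MPa


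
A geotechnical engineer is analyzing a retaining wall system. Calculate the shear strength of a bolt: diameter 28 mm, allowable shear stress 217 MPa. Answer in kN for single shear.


A = pi * d^2 / 4 = pi * 28^2 / 4 = 615.7522 mm^2
V = f_v * A / 1000 = 217 * 615.7522 / 1000
= 133.6182 kN

133.6182 kN


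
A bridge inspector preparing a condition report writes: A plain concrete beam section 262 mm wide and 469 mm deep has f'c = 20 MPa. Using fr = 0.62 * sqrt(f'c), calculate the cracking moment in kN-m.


fr = 0.62 * sqrt(20) = 0.62 * 4.4721 = 2.7727 MPa
I = 262 * 469^3 / 12 = 2252363979.83 mm^4
y_t = 234.5 mm
M_cr = fr * I / y_t = 2.7727 * 2252363979.83 / 234.5 N-mm
= 26.6319 kN-m

26.6319 kN-m


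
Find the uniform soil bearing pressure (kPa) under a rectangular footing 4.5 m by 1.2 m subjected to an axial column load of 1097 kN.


A = 4.5 * 1.2 = 5.4 m^2
q = P / A = 1097 / 5.4
= 203.1481 kPa

203.1481 kPa


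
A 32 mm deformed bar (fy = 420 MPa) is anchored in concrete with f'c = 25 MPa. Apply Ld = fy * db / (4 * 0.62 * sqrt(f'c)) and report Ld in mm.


Ld = (fy * db) / (4 * 0.62 * sqrt(f'c))
= (420 * 32) / (4 * 0.62 * sqrt(25))
= 13440 / 12.4
= 1083.87 mm

1083.87 mm


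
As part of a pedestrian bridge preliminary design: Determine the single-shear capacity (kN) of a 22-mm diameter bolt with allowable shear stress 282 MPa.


A = pi * d^2 / 4 = pi * 22^2 / 4 = 380.1327 mm^2
V = f_v * A / 1000 = 282 * 380.1327 / 1000
= 107.1974 kN

107.1974 kN


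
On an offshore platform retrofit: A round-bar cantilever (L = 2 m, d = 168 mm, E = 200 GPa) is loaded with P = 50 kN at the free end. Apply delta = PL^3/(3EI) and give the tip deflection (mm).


I = pi * d^4 / 64 = pi * 168^4 / 64 = 39102725.18 mm^4
L = 2000.0 mm, P = 50000.0 N, E = 200000.0 MPa
delta = P * L^3 / (3 * E * I)
= 50000.0 * 2000.0^3 / (3 * 200000.0 * 39102725.18)
= 17.0491 mm

17.0491 mm


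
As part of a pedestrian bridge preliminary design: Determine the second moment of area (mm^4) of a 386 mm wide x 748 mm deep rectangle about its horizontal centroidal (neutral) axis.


I = b * h^3 / 12
= 386 * 748^3 / 12
= 386 * 418508992 / 12
= 13462039242.67 mm^4

13462039242.67 mm^4


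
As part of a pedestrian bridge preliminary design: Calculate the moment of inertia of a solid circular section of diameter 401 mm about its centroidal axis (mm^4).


r = d / 2 = 401 / 2 = 200.5 mm
I = pi * r^4 / 4 = pi * 200.5^4 / 4
= 1269250634.53 mm^4

1269250634.53 mm^4


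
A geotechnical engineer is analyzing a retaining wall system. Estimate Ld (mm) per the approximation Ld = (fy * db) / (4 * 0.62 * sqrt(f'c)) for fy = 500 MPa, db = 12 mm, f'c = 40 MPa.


Ld = (fy * db) / (4 * 0.62 * sqrt(f'c))
= (500 * 12) / (4 * 0.62 * sqrt(40))
= 6000 / 15.6849
= 382.53 mm

382.53 mm


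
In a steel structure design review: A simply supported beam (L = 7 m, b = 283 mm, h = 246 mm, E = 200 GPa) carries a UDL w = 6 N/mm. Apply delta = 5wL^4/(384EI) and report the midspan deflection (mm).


I = 283 * 246^3 / 12 = 351083574.0 mm^4
L = 7000.0 mm, w = 6 N/mm, E = 200000.0 MPa
delta = 5 * w * L^4 / (384 * E * I)
= 5 * 6 * 7000.0^4 / (384 * 200000.0 * 351083574.0)
= 2.6714 mm

2.6714 mm


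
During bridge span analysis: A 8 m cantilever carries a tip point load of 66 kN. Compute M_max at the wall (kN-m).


For a cantilever with a point load at the free end:
M_max = P * L = 66 * 8 = 528 kN-m

528 kN-m


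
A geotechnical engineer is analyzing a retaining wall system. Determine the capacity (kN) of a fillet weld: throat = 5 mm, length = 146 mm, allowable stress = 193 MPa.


Strength = throat * length * allowable stress
= 5 * 146 * 193 N
= 140890 N
= 140.89 kN

140.89 kN


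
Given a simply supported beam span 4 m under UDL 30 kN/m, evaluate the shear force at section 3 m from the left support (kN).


R_A = w * L / 2 = 30 * 4 / 2 = 60.0 kN
V(x) = R_A - w * x = 60.0 - 30 * 3
= -30.0 kN

-30.0 kN


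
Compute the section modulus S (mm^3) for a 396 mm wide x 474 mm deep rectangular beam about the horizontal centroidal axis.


S = b * h^2 / 6
= 396 * 474^2 / 6
= 396 * 224676 / 6
= 14828616.0 mm^3

14828616.0 mm^3
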